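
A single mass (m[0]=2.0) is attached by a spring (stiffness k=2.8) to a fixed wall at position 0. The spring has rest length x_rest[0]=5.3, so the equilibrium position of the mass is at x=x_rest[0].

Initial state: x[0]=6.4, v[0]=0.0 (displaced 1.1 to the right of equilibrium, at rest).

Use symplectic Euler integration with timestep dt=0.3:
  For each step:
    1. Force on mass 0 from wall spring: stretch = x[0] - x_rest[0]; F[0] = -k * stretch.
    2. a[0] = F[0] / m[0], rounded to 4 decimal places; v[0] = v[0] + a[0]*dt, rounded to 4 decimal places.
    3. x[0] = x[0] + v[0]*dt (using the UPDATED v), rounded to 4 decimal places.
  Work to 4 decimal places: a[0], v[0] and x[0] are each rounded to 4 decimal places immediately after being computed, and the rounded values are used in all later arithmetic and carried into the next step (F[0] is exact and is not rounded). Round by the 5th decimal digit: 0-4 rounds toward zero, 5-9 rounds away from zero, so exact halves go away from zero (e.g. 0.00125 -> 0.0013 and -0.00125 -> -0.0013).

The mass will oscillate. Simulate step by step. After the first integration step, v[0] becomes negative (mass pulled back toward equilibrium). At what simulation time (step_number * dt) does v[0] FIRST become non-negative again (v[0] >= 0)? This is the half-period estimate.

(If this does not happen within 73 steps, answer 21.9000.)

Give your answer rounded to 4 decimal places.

Step 0: x=[6.4000] v=[0.0000]
Step 1: x=[6.2614] v=[-0.4620]
Step 2: x=[6.0017] v=[-0.8658]
Step 3: x=[5.6536] v=[-1.1605]
Step 4: x=[5.2609] v=[-1.3090]
Step 5: x=[4.8731] v=[-1.2926]
Step 6: x=[4.5391] v=[-1.1133]
Step 7: x=[4.3010] v=[-0.7937]
Step 8: x=[4.1888] v=[-0.3741]
Step 9: x=[4.2166] v=[0.0926]
First v>=0 after going negative at step 9, time=2.7000

Answer: 2.7000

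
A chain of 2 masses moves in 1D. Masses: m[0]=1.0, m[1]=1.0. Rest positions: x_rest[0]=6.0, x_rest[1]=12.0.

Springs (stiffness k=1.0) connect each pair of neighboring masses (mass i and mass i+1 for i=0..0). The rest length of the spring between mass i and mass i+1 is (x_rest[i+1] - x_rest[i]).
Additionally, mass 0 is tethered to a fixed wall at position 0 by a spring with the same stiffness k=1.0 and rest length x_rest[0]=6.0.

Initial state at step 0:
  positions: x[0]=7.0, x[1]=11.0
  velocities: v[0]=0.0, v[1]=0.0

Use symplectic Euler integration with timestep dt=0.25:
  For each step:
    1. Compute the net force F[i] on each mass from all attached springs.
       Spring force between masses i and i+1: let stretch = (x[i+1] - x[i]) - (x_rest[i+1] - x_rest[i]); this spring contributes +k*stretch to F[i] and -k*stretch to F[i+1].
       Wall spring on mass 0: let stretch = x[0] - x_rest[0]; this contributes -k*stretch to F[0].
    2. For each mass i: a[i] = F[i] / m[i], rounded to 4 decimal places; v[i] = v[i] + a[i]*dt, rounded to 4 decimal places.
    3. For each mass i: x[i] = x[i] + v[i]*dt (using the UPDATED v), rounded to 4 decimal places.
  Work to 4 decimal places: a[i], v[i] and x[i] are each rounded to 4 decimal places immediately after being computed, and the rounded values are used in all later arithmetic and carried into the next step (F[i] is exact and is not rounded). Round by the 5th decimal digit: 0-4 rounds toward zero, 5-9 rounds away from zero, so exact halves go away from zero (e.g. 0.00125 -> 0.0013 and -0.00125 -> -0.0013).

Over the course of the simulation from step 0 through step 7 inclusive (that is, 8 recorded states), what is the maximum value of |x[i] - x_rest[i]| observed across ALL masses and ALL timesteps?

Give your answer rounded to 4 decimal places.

Step 0: x=[7.0000 11.0000] v=[0.0000 0.0000]
Step 1: x=[6.8125 11.1250] v=[-0.7500 0.5000]
Step 2: x=[6.4688 11.3555] v=[-1.3750 0.9219]
Step 3: x=[6.0262 11.6556] v=[-1.7705 1.2002]
Step 4: x=[5.5588 11.9788] v=[-1.8697 1.2929]
Step 5: x=[5.1452 12.2758] v=[-1.6544 1.1879]
Step 6: x=[4.8557 12.5021] v=[-1.1581 0.9053]
Step 7: x=[4.7406 12.6255] v=[-0.4604 0.4937]
Max displacement = 1.2594

Answer: 1.2594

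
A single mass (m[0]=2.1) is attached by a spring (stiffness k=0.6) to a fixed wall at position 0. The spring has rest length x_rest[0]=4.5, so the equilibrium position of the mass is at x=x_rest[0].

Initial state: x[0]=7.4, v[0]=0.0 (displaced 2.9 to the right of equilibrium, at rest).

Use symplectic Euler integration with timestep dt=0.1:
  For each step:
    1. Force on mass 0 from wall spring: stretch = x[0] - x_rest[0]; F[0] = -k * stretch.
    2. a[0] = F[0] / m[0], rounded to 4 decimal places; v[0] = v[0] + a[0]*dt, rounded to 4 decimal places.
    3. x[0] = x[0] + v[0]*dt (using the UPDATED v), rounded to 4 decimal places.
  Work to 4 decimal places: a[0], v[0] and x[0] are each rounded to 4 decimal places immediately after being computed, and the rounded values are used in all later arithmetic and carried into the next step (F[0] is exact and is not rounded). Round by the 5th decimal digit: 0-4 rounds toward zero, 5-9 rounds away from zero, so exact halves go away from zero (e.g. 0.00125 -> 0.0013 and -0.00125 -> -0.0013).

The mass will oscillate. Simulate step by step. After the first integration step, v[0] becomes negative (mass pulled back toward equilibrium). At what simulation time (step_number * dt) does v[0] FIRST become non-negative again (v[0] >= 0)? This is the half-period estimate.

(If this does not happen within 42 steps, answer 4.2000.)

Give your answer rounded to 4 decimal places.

Answer: 4.2000

Derivation:
Step 0: x=[7.4000] v=[0.0000]
Step 1: x=[7.3917] v=[-0.0829]
Step 2: x=[7.3752] v=[-0.1655]
Step 3: x=[7.3504] v=[-0.2477]
Step 4: x=[7.3175] v=[-0.3291]
Step 5: x=[7.2765] v=[-0.4096]
Step 6: x=[7.2276] v=[-0.4889]
Step 7: x=[7.1709] v=[-0.5668]
Step 8: x=[7.1066] v=[-0.6431]
Step 9: x=[7.0348] v=[-0.7176]
Step 10: x=[6.9558] v=[-0.7900]
Step 11: x=[6.8698] v=[-0.8602]
Step 12: x=[6.7770] v=[-0.9279]
Step 13: x=[6.6777] v=[-0.9930]
Step 14: x=[6.5722] v=[-1.0552]
Step 15: x=[6.4608] v=[-1.1144]
Step 16: x=[6.3438] v=[-1.1704]
Step 17: x=[6.2215] v=[-1.2231]
Step 18: x=[6.0943] v=[-1.2723]
Step 19: x=[5.9625] v=[-1.3179]
Step 20: x=[5.8265] v=[-1.3597]
Step 21: x=[5.6867] v=[-1.3976]
Step 22: x=[5.5436] v=[-1.4315]
Step 23: x=[5.3975] v=[-1.4613]
Step 24: x=[5.2488] v=[-1.4869]
Step 25: x=[5.0980] v=[-1.5083]
Step 26: x=[4.9455] v=[-1.5254]
Step 27: x=[4.7917] v=[-1.5381]
Step 28: x=[4.6371] v=[-1.5464]
Step 29: x=[4.4821] v=[-1.5503]
Step 30: x=[4.3271] v=[-1.5498]
Step 31: x=[4.1726] v=[-1.5449]
Step 32: x=[4.0190] v=[-1.5356]
Step 33: x=[3.8668] v=[-1.5219]
Step 34: x=[3.7164] v=[-1.5038]
Step 35: x=[3.5683] v=[-1.4814]
Step 36: x=[3.4228] v=[-1.4548]
Step 37: x=[3.2804] v=[-1.4240]
Step 38: x=[3.1415] v=[-1.3892]
Step 39: x=[3.0065] v=[-1.3504]
Step 40: x=[2.8757] v=[-1.3077]
Step 41: x=[2.7496] v=[-1.2613]
Step 42: x=[2.6285] v=[-1.2113]
v[0] did not become non-negative within 42 steps; using fallback time=4.2000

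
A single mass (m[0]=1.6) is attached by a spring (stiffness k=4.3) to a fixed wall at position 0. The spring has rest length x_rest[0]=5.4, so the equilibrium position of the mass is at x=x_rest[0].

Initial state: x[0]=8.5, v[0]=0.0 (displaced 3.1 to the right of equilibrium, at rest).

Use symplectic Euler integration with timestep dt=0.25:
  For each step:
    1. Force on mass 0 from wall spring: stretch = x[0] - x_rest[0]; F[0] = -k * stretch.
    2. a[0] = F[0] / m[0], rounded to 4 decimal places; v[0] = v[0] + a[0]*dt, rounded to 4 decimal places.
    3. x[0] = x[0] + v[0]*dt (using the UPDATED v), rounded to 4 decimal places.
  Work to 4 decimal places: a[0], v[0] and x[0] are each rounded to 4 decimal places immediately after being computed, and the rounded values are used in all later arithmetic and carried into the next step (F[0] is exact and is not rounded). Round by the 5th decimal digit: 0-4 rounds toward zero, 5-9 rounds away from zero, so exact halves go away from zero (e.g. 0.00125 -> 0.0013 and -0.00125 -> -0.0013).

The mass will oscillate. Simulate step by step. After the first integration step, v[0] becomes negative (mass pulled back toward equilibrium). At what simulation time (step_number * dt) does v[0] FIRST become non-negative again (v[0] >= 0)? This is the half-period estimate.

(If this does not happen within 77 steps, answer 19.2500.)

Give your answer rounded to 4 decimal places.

Answer: 2.0000

Derivation:
Step 0: x=[8.5000] v=[0.0000]
Step 1: x=[7.9793] v=[-2.0828]
Step 2: x=[7.0254] v=[-3.8158]
Step 3: x=[5.7984] v=[-4.9079]
Step 4: x=[4.5045] v=[-5.1756]
Step 5: x=[3.3610] v=[-4.5739]
Step 6: x=[2.5600] v=[-3.2040]
Step 7: x=[2.2360] v=[-1.2959]
Step 8: x=[2.4435] v=[0.8299]
First v>=0 after going negative at step 8, time=2.0000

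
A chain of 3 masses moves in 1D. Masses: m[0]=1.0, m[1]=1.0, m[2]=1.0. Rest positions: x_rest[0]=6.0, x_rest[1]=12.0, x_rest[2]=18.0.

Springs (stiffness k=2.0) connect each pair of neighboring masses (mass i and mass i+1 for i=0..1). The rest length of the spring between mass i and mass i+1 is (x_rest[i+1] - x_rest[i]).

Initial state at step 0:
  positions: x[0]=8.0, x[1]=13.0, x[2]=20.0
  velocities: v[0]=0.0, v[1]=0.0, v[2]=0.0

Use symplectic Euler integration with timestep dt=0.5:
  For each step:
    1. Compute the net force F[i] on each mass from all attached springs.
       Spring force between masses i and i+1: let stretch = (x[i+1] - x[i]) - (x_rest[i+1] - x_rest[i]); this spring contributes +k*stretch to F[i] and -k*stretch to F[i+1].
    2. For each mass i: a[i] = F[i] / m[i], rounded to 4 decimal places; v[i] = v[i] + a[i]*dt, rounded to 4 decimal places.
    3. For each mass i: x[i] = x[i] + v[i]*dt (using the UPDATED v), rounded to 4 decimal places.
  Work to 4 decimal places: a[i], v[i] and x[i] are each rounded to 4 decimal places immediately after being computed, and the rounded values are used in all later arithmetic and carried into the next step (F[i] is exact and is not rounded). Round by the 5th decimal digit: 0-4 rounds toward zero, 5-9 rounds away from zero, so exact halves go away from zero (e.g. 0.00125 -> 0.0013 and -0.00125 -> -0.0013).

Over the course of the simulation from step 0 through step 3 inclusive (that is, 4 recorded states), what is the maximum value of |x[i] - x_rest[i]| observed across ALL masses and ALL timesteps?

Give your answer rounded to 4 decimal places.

Step 0: x=[8.0000 13.0000 20.0000] v=[0.0000 0.0000 0.0000]
Step 1: x=[7.5000 14.0000 19.5000] v=[-1.0000 2.0000 -1.0000]
Step 2: x=[7.2500 14.5000 19.2500] v=[-0.5000 1.0000 -0.5000]
Step 3: x=[7.6250 13.7500 19.6250] v=[0.7500 -1.5000 0.7500]
Max displacement = 2.5000

Answer: 2.5000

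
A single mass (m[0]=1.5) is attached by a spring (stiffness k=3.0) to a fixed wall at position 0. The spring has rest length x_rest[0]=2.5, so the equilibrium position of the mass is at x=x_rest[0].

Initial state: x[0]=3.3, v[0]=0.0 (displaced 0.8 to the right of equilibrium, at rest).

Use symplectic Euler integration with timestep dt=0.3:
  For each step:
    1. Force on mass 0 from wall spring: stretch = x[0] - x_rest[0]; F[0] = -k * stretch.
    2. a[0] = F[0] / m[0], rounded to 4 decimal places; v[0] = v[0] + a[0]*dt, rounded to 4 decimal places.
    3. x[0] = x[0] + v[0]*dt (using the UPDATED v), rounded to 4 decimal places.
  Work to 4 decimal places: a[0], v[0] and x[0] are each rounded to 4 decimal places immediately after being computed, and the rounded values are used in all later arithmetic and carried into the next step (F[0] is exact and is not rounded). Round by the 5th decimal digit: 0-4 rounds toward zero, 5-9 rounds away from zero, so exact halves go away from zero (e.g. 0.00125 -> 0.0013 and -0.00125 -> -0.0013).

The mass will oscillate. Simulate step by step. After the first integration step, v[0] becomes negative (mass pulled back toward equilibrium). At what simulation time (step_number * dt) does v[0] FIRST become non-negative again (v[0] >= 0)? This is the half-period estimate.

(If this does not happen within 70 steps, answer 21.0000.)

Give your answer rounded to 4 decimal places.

Answer: 2.4000

Derivation:
Step 0: x=[3.3000] v=[0.0000]
Step 1: x=[3.1560] v=[-0.4800]
Step 2: x=[2.8939] v=[-0.8736]
Step 3: x=[2.5609] v=[-1.1099]
Step 4: x=[2.2170] v=[-1.1464]
Step 5: x=[1.9240] v=[-0.9766]
Step 6: x=[1.7347] v=[-0.6310]
Step 7: x=[1.6832] v=[-0.1718]
Step 8: x=[1.7787] v=[0.3183]
First v>=0 after going negative at step 8, time=2.4000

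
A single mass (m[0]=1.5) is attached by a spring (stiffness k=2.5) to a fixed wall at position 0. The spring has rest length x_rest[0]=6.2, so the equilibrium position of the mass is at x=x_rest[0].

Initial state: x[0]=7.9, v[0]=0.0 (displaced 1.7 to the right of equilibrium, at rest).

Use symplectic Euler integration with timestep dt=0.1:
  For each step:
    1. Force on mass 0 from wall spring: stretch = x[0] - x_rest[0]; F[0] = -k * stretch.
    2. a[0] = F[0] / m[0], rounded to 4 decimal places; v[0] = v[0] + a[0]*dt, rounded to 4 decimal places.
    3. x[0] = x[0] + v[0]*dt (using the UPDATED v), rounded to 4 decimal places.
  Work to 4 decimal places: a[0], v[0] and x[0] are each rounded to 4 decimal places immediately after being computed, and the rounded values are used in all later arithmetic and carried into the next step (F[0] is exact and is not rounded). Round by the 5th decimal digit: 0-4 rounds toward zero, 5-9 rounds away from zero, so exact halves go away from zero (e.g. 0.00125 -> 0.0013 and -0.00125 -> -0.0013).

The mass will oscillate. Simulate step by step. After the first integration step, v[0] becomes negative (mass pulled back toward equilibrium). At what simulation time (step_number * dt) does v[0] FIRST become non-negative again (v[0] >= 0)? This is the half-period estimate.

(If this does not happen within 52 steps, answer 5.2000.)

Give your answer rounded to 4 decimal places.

Answer: 2.5000

Derivation:
Step 0: x=[7.9000] v=[0.0000]
Step 1: x=[7.8717] v=[-0.2833]
Step 2: x=[7.8155] v=[-0.5619]
Step 3: x=[7.7324] v=[-0.8312]
Step 4: x=[7.6237] v=[-1.0866]
Step 5: x=[7.4913] v=[-1.3239]
Step 6: x=[7.3374] v=[-1.5391]
Step 7: x=[7.1645] v=[-1.7287]
Step 8: x=[6.9756] v=[-1.8895]
Step 9: x=[6.7737] v=[-2.0188]
Step 10: x=[6.5623] v=[-2.1144]
Step 11: x=[6.3448] v=[-2.1748]
Step 12: x=[6.1249] v=[-2.1989]
Step 13: x=[5.9063] v=[-2.1864]
Step 14: x=[5.6926] v=[-2.1375]
Step 15: x=[5.4873] v=[-2.0529]
Step 16: x=[5.2939] v=[-1.9341]
Step 17: x=[5.1156] v=[-1.7831]
Step 18: x=[4.9554] v=[-1.6024]
Step 19: x=[4.8159] v=[-1.3950]
Step 20: x=[4.6995] v=[-1.1643]
Step 21: x=[4.6081] v=[-0.9142]
Step 22: x=[4.5432] v=[-0.6489]
Step 23: x=[4.5059] v=[-0.3728]
Step 24: x=[4.4969] v=[-0.0905]
Step 25: x=[4.5162] v=[0.1934]
First v>=0 after going negative at step 25, time=2.5000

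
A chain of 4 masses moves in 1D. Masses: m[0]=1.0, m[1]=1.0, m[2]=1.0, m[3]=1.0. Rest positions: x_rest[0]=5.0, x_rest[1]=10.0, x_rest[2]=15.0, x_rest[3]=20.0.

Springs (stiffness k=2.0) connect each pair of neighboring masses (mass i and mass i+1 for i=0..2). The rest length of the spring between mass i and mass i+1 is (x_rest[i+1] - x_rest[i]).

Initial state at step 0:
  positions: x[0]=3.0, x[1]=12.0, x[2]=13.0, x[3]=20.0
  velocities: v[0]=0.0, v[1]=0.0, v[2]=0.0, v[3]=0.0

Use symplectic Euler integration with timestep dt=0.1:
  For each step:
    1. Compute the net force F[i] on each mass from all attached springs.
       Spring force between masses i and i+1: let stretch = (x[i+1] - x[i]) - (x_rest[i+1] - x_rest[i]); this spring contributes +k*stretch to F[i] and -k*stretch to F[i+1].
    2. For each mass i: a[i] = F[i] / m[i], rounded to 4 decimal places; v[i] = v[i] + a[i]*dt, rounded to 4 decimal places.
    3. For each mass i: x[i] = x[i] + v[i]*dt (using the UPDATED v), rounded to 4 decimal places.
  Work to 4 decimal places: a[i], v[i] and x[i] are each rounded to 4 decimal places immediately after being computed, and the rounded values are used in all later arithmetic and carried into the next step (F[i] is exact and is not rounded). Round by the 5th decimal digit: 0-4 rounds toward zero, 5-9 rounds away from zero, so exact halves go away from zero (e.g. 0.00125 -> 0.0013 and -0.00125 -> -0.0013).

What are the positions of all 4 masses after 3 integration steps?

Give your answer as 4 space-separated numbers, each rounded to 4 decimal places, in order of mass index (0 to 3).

Answer: 3.4563 11.0913 13.6766 19.7758

Derivation:
Step 0: x=[3.0000 12.0000 13.0000 20.0000] v=[0.0000 0.0000 0.0000 0.0000]
Step 1: x=[3.0800 11.8400 13.1200 19.9600] v=[0.8000 -1.6000 1.2000 -0.4000]
Step 2: x=[3.2352 11.5304 13.3512 19.8832] v=[1.5520 -3.0960 2.3120 -0.7680]
Step 3: x=[3.4563 11.0913 13.6766 19.7758] v=[2.2110 -4.3909 3.2542 -1.0744]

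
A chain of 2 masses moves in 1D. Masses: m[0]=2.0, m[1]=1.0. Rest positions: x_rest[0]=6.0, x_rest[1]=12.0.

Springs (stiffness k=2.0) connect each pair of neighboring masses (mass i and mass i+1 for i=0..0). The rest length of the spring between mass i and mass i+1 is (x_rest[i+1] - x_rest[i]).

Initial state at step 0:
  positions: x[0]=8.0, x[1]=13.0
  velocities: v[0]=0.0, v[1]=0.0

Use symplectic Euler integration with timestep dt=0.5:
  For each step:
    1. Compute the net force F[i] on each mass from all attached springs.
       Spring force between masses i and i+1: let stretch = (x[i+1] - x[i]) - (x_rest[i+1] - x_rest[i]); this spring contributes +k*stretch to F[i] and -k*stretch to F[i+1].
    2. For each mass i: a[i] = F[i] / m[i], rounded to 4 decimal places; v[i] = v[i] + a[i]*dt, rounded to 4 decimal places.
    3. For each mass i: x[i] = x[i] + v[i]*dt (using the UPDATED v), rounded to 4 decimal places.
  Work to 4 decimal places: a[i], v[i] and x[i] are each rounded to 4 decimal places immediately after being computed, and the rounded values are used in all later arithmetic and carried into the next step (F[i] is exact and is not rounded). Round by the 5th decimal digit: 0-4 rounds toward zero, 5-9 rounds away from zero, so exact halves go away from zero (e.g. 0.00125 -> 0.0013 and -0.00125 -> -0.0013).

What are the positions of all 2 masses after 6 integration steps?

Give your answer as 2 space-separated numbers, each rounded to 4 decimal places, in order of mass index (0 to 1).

Answer: 7.9979 13.0044

Derivation:
Step 0: x=[8.0000 13.0000] v=[0.0000 0.0000]
Step 1: x=[7.7500 13.5000] v=[-0.5000 1.0000]
Step 2: x=[7.4375 14.1250] v=[-0.6250 1.2500]
Step 3: x=[7.2969 14.4063] v=[-0.2813 0.5625]
Step 4: x=[7.4336 14.1329] v=[0.2734 -0.5469]
Step 5: x=[7.7452 13.5098] v=[0.6231 -1.2462]
Step 6: x=[7.9979 13.0044] v=[0.5054 -1.0108]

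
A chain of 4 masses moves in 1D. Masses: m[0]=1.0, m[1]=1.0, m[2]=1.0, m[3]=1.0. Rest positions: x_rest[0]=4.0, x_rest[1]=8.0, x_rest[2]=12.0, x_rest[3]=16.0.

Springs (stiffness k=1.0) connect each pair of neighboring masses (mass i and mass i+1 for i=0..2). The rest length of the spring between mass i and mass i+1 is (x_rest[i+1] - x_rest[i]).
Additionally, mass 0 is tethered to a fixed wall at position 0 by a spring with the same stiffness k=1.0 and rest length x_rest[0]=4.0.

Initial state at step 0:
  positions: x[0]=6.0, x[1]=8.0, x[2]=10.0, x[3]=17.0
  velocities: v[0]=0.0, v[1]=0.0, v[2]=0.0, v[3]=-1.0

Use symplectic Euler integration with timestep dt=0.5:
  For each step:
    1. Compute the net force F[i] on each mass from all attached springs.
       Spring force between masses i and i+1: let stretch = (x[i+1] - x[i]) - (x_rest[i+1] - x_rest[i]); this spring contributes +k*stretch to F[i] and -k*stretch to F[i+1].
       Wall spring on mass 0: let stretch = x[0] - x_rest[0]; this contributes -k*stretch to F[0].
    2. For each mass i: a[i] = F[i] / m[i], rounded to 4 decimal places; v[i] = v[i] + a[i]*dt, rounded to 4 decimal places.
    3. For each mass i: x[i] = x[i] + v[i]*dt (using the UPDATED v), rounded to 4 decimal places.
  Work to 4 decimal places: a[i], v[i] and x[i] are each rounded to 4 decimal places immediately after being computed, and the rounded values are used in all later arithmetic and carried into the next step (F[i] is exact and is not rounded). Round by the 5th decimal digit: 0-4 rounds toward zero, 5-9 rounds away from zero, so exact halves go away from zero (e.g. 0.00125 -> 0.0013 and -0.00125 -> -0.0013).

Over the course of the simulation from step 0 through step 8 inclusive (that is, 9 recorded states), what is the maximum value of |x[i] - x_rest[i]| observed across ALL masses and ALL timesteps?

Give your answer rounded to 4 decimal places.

Step 0: x=[6.0000 8.0000 10.0000 17.0000] v=[0.0000 0.0000 0.0000 -1.0000]
Step 1: x=[5.0000 8.0000 11.2500 15.7500] v=[-2.0000 0.0000 2.5000 -2.5000]
Step 2: x=[3.5000 8.0625 12.8125 14.3750] v=[-3.0000 0.1250 3.1250 -2.7500]
Step 3: x=[2.2656 8.1719 13.5782 13.6094] v=[-2.4688 0.2188 1.5313 -1.5313]
Step 4: x=[1.9414 8.1563 13.0001 13.8360] v=[-0.6485 -0.0312 -1.1563 0.4531]
Step 5: x=[2.6856 7.7979 11.4200 14.8536] v=[1.4883 -0.7168 -3.1603 2.0352]
Step 6: x=[4.0365 7.0670 9.7927 16.0128] v=[2.7017 -1.4619 -3.2546 2.3184]
Step 7: x=[5.1359 6.2599 9.0390 16.6170] v=[2.1987 -1.6143 -1.5074 1.2084]
Step 8: x=[5.2323 5.8665 9.4851 16.3267] v=[0.1928 -0.7868 0.8921 -0.5806]
Max displacement = 2.9610

Answer: 2.9610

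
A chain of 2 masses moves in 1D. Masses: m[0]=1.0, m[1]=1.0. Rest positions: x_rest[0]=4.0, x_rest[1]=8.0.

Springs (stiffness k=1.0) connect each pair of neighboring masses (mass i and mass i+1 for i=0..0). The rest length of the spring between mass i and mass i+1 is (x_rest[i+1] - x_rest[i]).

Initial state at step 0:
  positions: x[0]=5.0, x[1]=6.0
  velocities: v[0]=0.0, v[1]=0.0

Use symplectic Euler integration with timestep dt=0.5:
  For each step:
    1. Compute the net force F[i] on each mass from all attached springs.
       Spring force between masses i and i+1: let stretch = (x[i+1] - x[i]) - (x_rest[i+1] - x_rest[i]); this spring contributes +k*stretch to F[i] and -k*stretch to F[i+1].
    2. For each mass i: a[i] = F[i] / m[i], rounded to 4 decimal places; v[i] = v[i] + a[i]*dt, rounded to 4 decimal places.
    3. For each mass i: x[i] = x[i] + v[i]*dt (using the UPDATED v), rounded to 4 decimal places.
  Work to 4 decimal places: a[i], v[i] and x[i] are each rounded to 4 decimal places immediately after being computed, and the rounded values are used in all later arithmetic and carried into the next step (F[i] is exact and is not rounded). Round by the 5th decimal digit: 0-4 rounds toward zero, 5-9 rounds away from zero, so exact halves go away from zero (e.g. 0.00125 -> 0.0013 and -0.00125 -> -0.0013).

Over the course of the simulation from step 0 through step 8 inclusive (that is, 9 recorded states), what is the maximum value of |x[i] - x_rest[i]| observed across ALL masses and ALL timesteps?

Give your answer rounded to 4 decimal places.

Answer: 2.0937

Derivation:
Step 0: x=[5.0000 6.0000] v=[0.0000 0.0000]
Step 1: x=[4.2500 6.7500] v=[-1.5000 1.5000]
Step 2: x=[3.1250 7.8750] v=[-2.2500 2.2500]
Step 3: x=[2.1875 8.8125] v=[-1.8750 1.8750]
Step 4: x=[1.9063 9.0938] v=[-0.5625 0.5625]
Step 5: x=[2.4220 8.5782] v=[1.0313 -1.0313]
Step 6: x=[3.4767 7.5235] v=[2.1094 -2.1094]
Step 7: x=[4.5431 6.4571] v=[2.1328 -2.1328]
Step 8: x=[5.0880 5.9122] v=[1.0898 -1.0898]
Max displacement = 2.0937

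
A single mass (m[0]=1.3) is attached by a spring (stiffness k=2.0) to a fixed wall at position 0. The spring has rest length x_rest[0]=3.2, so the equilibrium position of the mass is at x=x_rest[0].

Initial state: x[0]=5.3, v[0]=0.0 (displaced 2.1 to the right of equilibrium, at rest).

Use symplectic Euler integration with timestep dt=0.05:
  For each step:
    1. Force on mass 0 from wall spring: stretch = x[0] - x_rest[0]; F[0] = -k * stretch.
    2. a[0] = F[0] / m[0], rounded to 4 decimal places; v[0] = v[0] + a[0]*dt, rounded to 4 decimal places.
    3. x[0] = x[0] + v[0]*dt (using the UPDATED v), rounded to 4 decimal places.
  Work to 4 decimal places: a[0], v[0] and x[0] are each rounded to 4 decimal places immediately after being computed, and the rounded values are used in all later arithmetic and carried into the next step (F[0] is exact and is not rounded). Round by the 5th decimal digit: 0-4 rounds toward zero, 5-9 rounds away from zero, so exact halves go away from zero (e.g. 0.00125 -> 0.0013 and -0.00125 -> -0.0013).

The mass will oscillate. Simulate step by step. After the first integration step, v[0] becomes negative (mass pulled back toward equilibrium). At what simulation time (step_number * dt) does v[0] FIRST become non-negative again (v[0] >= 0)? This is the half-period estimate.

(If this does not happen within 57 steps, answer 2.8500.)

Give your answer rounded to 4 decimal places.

Step 0: x=[5.3000] v=[0.0000]
Step 1: x=[5.2919] v=[-0.1615]
Step 2: x=[5.2758] v=[-0.3224]
Step 3: x=[5.2517] v=[-0.4821]
Step 4: x=[5.2197] v=[-0.6399]
Step 5: x=[5.1799] v=[-0.7953]
Step 6: x=[5.1325] v=[-0.9476]
Step 7: x=[5.0777] v=[-1.0963]
Step 8: x=[5.0157] v=[-1.2407]
Step 9: x=[4.9467] v=[-1.3804]
Step 10: x=[4.8710] v=[-1.5148]
Step 11: x=[4.7888] v=[-1.6433]
Step 12: x=[4.7005] v=[-1.7655]
Step 13: x=[4.6065] v=[-1.8809]
Step 14: x=[4.5070] v=[-1.9891]
Step 15: x=[4.4025] v=[-2.0896]
Step 16: x=[4.2934] v=[-2.1821]
Step 17: x=[4.1801] v=[-2.2662]
Step 18: x=[4.0630] v=[-2.3416]
Step 19: x=[3.9426] v=[-2.4080]
Step 20: x=[3.8193] v=[-2.4651]
Step 21: x=[3.6937] v=[-2.5127]
Step 22: x=[3.5662] v=[-2.5507]
Step 23: x=[3.4373] v=[-2.5789]
Step 24: x=[3.3074] v=[-2.5972]
Step 25: x=[3.1771] v=[-2.6055]
Step 26: x=[3.0469] v=[-2.6037]
Step 27: x=[2.9173] v=[-2.5919]
Step 28: x=[2.7888] v=[-2.5702]
Step 29: x=[2.6619] v=[-2.5386]
Step 30: x=[2.5370] v=[-2.4972]
Step 31: x=[2.4147] v=[-2.4462]
Step 32: x=[2.2954] v=[-2.3858]
Step 33: x=[2.1796] v=[-2.3162]
Step 34: x=[2.0677] v=[-2.2377]
Step 35: x=[1.9602] v=[-2.1506]
Step 36: x=[1.8574] v=[-2.0552]
Step 37: x=[1.7598] v=[-1.9519]
Step 38: x=[1.6677] v=[-1.8411]
Step 39: x=[1.5815] v=[-1.7232]
Step 40: x=[1.5016] v=[-1.5987]
Step 41: x=[1.4282] v=[-1.4681]
Step 42: x=[1.3616] v=[-1.3318]
Step 43: x=[1.3021] v=[-1.1904]
Step 44: x=[1.2499] v=[-1.0444]
Step 45: x=[1.2052] v=[-0.8944]
Step 46: x=[1.1682] v=[-0.7410]
Step 47: x=[1.1390] v=[-0.5847]
Step 48: x=[1.1177] v=[-0.4262]
Step 49: x=[1.1044] v=[-0.2660]
Step 50: x=[1.0992] v=[-0.1048]
Step 51: x=[1.1020] v=[0.0568]
First v>=0 after going negative at step 51, time=2.5500

Answer: 2.5500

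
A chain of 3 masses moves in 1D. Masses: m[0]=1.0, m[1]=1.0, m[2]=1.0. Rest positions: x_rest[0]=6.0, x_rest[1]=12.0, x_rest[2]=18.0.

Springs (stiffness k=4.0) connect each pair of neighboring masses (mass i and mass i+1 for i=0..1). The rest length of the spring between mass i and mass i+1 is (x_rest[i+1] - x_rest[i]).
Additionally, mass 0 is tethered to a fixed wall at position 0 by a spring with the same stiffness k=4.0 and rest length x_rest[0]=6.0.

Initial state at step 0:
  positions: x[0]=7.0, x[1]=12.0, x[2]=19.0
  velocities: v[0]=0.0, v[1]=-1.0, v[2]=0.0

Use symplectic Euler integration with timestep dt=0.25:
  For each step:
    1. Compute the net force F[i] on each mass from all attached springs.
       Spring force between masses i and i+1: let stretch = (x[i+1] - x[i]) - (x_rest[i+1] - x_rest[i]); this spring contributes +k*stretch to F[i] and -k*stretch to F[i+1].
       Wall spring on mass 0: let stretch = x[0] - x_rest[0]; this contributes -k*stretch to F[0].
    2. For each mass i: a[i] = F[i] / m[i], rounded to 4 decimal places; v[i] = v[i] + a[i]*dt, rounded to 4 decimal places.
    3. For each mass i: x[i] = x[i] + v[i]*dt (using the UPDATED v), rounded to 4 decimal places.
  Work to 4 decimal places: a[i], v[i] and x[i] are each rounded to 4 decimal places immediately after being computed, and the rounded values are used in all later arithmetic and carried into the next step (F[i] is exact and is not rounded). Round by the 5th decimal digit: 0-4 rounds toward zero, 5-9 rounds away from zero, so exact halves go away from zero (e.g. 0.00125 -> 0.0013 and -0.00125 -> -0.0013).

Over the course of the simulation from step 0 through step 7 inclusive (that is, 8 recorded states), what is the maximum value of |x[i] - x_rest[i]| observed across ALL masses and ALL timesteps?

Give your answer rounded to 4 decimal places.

Answer: 1.0236

Derivation:
Step 0: x=[7.0000 12.0000 19.0000] v=[0.0000 -1.0000 0.0000]
Step 1: x=[6.5000 12.2500 18.7500] v=[-2.0000 1.0000 -1.0000]
Step 2: x=[5.8125 12.6875 18.3750] v=[-2.7500 1.7500 -1.5000]
Step 3: x=[5.3906 12.8281 18.0781] v=[-1.6875 0.5625 -1.1875]
Step 4: x=[5.4805 12.4219 17.9687] v=[0.3594 -1.6250 -0.4375]
Step 5: x=[5.9356 11.6670 17.9726] v=[1.8203 -3.0196 0.0157]
Step 6: x=[6.3396 11.0557 17.9001] v=[1.6161 -2.4454 -0.2899]
Step 7: x=[6.3378 10.9764 17.6165] v=[-0.0074 -0.3171 -1.1343]
Max displacement = 1.0236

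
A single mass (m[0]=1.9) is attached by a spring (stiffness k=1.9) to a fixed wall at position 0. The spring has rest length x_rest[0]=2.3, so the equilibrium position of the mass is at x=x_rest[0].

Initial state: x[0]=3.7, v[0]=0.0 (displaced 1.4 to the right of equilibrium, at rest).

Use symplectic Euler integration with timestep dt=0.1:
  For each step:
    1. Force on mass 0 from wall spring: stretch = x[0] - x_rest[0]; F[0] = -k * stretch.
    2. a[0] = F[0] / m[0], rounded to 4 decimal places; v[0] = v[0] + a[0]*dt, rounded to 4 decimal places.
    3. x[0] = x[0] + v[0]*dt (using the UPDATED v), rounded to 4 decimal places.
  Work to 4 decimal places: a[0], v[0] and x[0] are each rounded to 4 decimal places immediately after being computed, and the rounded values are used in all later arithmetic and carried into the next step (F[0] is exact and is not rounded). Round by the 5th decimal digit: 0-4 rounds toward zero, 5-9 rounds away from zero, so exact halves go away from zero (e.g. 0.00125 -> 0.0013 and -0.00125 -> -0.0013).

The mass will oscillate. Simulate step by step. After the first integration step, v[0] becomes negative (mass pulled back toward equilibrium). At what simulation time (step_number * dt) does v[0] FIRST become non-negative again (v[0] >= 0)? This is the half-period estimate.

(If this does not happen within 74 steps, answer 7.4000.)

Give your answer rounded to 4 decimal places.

Answer: 3.2000

Derivation:
Step 0: x=[3.7000] v=[0.0000]
Step 1: x=[3.6860] v=[-0.1400]
Step 2: x=[3.6581] v=[-0.2786]
Step 3: x=[3.6167] v=[-0.4144]
Step 4: x=[3.5621] v=[-0.5461]
Step 5: x=[3.4949] v=[-0.6723]
Step 6: x=[3.4157] v=[-0.7918]
Step 7: x=[3.3254] v=[-0.9034]
Step 8: x=[3.2248] v=[-1.0059]
Step 9: x=[3.1150] v=[-1.0984]
Step 10: x=[2.9970] v=[-1.1799]
Step 11: x=[2.8720] v=[-1.2496]
Step 12: x=[2.7413] v=[-1.3068]
Step 13: x=[2.6062] v=[-1.3509]
Step 14: x=[2.4681] v=[-1.3815]
Step 15: x=[2.3283] v=[-1.3983]
Step 16: x=[2.1882] v=[-1.4011]
Step 17: x=[2.0492] v=[-1.3899]
Step 18: x=[1.9127] v=[-1.3648]
Step 19: x=[1.7801] v=[-1.3261]
Step 20: x=[1.6527] v=[-1.2741]
Step 21: x=[1.5318] v=[-1.2094]
Step 22: x=[1.4185] v=[-1.1326]
Step 23: x=[1.3141] v=[-1.0445]
Step 24: x=[1.2195] v=[-0.9459]
Step 25: x=[1.1357] v=[-0.8379]
Step 26: x=[1.0636] v=[-0.7215]
Step 27: x=[1.0038] v=[-0.5979]
Step 28: x=[0.9570] v=[-0.4683]
Step 29: x=[0.9236] v=[-0.3340]
Step 30: x=[0.9040] v=[-0.1964]
Step 31: x=[0.8983] v=[-0.0568]
Step 32: x=[0.9066] v=[0.0834]
First v>=0 after going negative at step 32, time=3.2000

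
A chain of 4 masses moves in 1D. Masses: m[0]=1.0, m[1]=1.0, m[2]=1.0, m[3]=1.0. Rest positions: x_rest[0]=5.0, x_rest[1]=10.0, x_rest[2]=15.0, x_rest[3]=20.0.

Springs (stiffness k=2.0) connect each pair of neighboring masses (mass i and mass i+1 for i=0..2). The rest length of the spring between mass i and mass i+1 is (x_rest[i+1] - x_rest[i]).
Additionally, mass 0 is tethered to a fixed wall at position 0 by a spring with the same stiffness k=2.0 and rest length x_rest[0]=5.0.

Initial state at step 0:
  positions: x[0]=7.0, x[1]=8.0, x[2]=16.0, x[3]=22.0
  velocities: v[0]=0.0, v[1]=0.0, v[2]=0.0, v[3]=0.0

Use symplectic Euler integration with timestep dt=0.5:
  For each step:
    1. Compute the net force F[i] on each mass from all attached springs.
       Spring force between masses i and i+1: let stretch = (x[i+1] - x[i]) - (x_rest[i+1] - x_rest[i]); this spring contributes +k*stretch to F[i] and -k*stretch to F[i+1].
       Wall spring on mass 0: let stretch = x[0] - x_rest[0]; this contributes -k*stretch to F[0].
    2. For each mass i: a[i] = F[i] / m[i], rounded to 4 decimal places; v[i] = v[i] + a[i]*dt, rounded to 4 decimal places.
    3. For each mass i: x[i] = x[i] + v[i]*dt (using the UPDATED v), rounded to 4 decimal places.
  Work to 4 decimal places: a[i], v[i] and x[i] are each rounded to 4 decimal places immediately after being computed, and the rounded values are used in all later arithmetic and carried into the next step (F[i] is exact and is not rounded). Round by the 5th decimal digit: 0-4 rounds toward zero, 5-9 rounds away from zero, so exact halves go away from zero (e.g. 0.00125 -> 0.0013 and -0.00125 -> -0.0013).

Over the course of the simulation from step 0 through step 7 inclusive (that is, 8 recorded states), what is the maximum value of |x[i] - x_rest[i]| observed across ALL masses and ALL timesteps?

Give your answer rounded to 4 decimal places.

Answer: 3.0000

Derivation:
Step 0: x=[7.0000 8.0000 16.0000 22.0000] v=[0.0000 0.0000 0.0000 0.0000]
Step 1: x=[4.0000 11.5000 15.0000 21.5000] v=[-6.0000 7.0000 -2.0000 -1.0000]
Step 2: x=[2.7500 13.0000 15.5000 20.2500] v=[-2.5000 3.0000 1.0000 -2.5000]
Step 3: x=[5.2500 10.6250 17.1250 19.1250] v=[5.0000 -4.7500 3.2500 -2.2500]
Step 4: x=[7.8125 8.8125 16.5000 19.5000] v=[5.1250 -3.6250 -1.2500 0.7500]
Step 5: x=[6.9688 10.3438 13.5313 20.8750] v=[-1.6875 3.0625 -5.9375 2.7500]
Step 6: x=[4.3282 11.7813 12.6407 21.0782] v=[-5.2813 2.8750 -1.7813 0.4063]
Step 7: x=[3.2500 9.9220 15.5391 19.5626] v=[-2.1564 -3.7187 5.7968 -3.0312]
Max displacement = 3.0000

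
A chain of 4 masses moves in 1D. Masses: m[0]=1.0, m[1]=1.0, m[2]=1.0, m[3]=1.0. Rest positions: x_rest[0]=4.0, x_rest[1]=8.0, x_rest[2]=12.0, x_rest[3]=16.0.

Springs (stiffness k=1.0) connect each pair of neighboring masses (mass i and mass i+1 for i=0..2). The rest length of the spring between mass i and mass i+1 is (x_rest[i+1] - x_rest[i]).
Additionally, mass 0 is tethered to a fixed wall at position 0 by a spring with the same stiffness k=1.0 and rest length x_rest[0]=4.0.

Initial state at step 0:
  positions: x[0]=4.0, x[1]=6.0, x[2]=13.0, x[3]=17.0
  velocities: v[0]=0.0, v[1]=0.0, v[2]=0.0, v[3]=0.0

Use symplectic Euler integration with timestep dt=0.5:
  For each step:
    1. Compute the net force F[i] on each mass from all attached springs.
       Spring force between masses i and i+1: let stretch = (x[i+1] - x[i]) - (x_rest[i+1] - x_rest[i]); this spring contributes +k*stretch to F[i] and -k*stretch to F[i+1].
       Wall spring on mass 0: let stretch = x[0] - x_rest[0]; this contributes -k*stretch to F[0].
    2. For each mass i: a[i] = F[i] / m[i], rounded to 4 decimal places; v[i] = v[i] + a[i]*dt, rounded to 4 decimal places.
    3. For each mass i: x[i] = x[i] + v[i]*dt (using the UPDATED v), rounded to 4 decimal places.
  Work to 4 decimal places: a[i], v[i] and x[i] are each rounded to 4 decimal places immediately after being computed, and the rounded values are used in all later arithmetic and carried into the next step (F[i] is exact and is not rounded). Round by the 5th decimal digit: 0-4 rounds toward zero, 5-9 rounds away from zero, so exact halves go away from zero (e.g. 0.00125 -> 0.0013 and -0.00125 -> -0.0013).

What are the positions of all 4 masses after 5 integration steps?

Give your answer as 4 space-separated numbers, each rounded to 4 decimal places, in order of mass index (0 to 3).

Step 0: x=[4.0000 6.0000 13.0000 17.0000] v=[0.0000 0.0000 0.0000 0.0000]
Step 1: x=[3.5000 7.2500 12.2500 17.0000] v=[-1.0000 2.5000 -1.5000 0.0000]
Step 2: x=[3.0625 8.8125 11.4375 16.8125] v=[-0.8750 3.1250 -1.6250 -0.3750]
Step 3: x=[3.2969 9.5938 11.3125 16.2813] v=[0.4688 1.5625 -0.2500 -1.0625]
Step 4: x=[4.2813 9.2305 12.0001 15.5079] v=[1.9688 -0.7266 1.3751 -1.5469]
Step 5: x=[5.4327 8.3223 12.8722 14.8575] v=[2.3028 -1.8164 1.7442 -1.3008]

Answer: 5.4327 8.3223 12.8722 14.8575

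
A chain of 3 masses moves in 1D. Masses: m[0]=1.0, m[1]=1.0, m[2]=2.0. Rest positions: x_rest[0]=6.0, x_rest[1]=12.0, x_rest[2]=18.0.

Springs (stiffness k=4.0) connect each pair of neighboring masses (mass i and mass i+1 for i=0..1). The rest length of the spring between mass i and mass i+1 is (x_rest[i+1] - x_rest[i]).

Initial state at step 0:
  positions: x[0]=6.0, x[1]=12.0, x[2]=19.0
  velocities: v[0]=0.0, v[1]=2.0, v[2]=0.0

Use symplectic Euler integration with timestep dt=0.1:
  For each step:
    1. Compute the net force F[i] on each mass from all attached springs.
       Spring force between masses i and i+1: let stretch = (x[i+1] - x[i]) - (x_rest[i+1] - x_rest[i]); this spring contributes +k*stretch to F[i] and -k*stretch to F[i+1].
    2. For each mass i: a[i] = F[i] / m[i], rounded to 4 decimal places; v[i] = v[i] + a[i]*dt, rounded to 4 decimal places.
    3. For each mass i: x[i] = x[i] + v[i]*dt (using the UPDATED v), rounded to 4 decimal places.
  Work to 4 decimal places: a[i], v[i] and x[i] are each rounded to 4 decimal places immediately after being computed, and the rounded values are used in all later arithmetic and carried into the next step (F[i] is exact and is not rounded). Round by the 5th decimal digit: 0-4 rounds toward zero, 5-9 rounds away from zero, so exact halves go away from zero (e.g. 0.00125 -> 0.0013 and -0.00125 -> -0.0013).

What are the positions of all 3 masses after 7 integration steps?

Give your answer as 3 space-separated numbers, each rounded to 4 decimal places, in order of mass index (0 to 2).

Answer: 6.4982 13.4028 18.7496

Derivation:
Step 0: x=[6.0000 12.0000 19.0000] v=[0.0000 2.0000 0.0000]
Step 1: x=[6.0000 12.2400 18.9800] v=[0.0000 2.4000 -0.2000]
Step 2: x=[6.0096 12.5000 18.9452] v=[0.0960 2.6000 -0.3480]
Step 3: x=[6.0388 12.7582 18.9015] v=[0.2922 2.5819 -0.4370]
Step 4: x=[6.0968 12.9934 18.8549] v=[0.5800 2.3515 -0.4657]
Step 5: x=[6.1907 13.1872 18.8111] v=[0.9386 1.9375 -0.4380]
Step 6: x=[6.3244 13.3261 18.7748] v=[1.3372 1.3885 -0.3628]
Step 7: x=[6.4982 13.4028 18.7496] v=[1.7379 0.7673 -0.2525]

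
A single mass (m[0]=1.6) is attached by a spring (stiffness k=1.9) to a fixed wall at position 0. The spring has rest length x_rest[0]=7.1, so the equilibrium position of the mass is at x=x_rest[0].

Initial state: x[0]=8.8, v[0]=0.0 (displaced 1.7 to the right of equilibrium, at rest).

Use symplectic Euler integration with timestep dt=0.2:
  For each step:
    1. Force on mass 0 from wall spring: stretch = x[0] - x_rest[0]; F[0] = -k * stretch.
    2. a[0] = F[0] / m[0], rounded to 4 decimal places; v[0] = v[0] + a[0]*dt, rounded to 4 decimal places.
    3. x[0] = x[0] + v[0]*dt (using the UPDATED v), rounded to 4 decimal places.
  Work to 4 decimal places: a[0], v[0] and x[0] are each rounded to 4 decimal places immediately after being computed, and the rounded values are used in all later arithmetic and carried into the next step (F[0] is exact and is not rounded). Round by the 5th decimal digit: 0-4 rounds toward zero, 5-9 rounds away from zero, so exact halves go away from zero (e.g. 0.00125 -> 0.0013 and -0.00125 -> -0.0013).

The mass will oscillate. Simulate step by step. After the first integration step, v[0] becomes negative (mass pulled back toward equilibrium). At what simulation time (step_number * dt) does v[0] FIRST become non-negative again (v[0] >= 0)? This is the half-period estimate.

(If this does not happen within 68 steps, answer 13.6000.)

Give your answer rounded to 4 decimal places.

Step 0: x=[8.8000] v=[0.0000]
Step 1: x=[8.7192] v=[-0.4038]
Step 2: x=[8.5615] v=[-0.7884]
Step 3: x=[8.3344] v=[-1.1355]
Step 4: x=[8.0487] v=[-1.4287]
Step 5: x=[7.7179] v=[-1.6540]
Step 6: x=[7.3577] v=[-1.8008]
Step 7: x=[6.9853] v=[-1.8620]
Step 8: x=[6.6183] v=[-1.8348]
Step 9: x=[6.2742] v=[-1.7204]
Step 10: x=[5.9693] v=[-1.5243]
Step 11: x=[5.7181] v=[-1.2558]
Step 12: x=[5.5326] v=[-0.9276]
Step 13: x=[5.4215] v=[-0.5553]
Step 14: x=[5.3902] v=[-0.1567]
Step 15: x=[5.4401] v=[0.2494]
First v>=0 after going negative at step 15, time=3.0000

Answer: 3.0000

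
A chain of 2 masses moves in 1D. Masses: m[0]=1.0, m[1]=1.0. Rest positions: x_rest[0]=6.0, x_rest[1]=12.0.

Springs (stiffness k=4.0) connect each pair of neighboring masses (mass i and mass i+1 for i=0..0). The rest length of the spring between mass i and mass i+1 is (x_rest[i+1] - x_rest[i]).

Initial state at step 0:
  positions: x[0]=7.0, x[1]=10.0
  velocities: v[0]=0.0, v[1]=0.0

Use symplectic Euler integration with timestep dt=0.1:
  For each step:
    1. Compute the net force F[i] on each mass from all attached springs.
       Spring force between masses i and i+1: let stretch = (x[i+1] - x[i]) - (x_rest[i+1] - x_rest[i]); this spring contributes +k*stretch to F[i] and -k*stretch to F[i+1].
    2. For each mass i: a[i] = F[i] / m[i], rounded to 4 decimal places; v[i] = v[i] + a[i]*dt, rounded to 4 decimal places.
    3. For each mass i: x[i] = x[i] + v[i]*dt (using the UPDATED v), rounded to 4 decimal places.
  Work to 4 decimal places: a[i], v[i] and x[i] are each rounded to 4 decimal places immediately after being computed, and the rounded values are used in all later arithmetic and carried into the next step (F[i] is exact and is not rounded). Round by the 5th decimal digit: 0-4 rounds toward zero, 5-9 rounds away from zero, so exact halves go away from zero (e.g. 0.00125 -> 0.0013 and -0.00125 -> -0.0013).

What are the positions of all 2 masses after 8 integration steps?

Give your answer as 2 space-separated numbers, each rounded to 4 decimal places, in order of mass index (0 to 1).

Answer: 4.3703 12.6298

Derivation:
Step 0: x=[7.0000 10.0000] v=[0.0000 0.0000]
Step 1: x=[6.8800 10.1200] v=[-1.2000 1.2000]
Step 2: x=[6.6496 10.3504] v=[-2.3040 2.3040]
Step 3: x=[6.3272 10.6728] v=[-3.2237 3.2237]
Step 4: x=[5.9387 11.0614] v=[-3.8855 3.8855]
Step 5: x=[5.5151 11.4850] v=[-4.2364 4.2364]
Step 6: x=[5.0903 11.9098] v=[-4.2484 4.2484]
Step 7: x=[4.6982 12.3019] v=[-3.9206 3.9206]
Step 8: x=[4.3703 12.6298] v=[-3.2791 3.2791]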